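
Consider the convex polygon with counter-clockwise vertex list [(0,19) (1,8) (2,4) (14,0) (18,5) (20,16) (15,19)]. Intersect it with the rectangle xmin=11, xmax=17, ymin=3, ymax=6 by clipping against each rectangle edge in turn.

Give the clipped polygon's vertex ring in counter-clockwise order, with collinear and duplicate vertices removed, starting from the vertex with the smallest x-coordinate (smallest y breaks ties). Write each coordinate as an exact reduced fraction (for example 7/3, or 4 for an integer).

1. After x ≥ 11: [(11,19) (11,1) (14,0) (18,5) (20,16) (15,19)]
2. After x ≤ 17: [(11,19) (11,1) (14,0) (17,15/4) (17,89/5) (15,19)]
3. After y ≥ 3: [(11,19) (11,3) (82/5,3) (17,15/4) (17,89/5) (15,19)]
4. After y ≤ 6: [(11,6) (11,3) (82/5,3) (17,15/4) (17,6)]
5. Canonical ring: [(11,3) (82/5,3) (17,15/4) (17,6) (11,6)]

Clipped polygon: [(11,3) (82/5,3) (17,15/4) (17,6) (11,6)]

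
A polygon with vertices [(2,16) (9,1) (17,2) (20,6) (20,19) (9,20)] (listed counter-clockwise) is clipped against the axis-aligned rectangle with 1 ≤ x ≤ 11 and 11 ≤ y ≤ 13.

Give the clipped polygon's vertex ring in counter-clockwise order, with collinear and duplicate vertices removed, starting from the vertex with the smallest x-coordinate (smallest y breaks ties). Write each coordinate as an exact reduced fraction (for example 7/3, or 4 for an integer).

Clipped polygon: [(17/5,13) (13/3,11) (11,11) (11,13)]

1. After x ≥ 1: [(2,16) (9,1) (17,2) (20,6) (20,19) (9,20)]
2. After x ≤ 11: [(2,16) (9,1) (11,5/4) (11,218/11) (9,20)]
3. After y ≥ 11: [(2,16) (13/3,11) (11,11) (11,218/11) (9,20)]
4. After y ≤ 13: [(17/5,13) (13/3,11) (11,11) (11,13)]
5. Canonical ring: [(17/5,13) (13/3,11) (11,11) (11,13)]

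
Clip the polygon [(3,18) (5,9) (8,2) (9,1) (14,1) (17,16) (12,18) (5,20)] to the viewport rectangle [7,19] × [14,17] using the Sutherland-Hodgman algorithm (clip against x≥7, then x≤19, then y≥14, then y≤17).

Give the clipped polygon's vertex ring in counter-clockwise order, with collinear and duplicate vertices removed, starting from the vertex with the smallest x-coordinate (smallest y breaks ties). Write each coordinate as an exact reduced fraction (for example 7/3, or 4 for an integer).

Clipped polygon: [(7,14) (83/5,14) (17,16) (29/2,17) (7,17)]

1. After x ≥ 7: [(7,13/3) (8,2) (9,1) (14,1) (17,16) (12,18) (7,136/7)]
2. After x ≤ 19: [(7,13/3) (8,2) (9,1) (14,1) (17,16) (12,18) (7,136/7)]
3. After y ≥ 14: [(7,14) (83/5,14) (17,16) (12,18) (7,136/7)]
4. After y ≤ 17: [(7,17) (7,14) (83/5,14) (17,16) (29/2,17)]
5. Canonical ring: [(7,14) (83/5,14) (17,16) (29/2,17) (7,17)]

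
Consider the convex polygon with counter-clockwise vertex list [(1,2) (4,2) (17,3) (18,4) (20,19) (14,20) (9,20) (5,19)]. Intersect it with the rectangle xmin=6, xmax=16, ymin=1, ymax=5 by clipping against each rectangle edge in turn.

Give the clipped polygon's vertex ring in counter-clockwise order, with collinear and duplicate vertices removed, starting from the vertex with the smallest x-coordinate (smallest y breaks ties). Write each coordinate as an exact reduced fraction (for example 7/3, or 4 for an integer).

1. After x ≥ 6: [(6,28/13) (17,3) (18,4) (20,19) (14,20) (9,20) (6,77/4)]
2. After x ≤ 16: [(6,28/13) (16,38/13) (16,59/3) (14,20) (9,20) (6,77/4)]
3. After y ≥ 1: [(6,28/13) (16,38/13) (16,59/3) (14,20) (9,20) (6,77/4)]
4. After y ≤ 5: [(6,5) (6,28/13) (16,38/13) (16,5)]
5. Canonical ring: [(6,28/13) (16,38/13) (16,5) (6,5)]

Clipped polygon: [(6,28/13) (16,38/13) (16,5) (6,5)]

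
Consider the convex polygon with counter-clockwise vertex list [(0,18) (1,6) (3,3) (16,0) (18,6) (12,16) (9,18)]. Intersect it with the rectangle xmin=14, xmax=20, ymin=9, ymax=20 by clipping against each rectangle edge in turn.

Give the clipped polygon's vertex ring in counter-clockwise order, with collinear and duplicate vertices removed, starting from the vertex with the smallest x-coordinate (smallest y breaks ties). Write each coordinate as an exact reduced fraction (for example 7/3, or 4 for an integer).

Clipped polygon: [(14,9) (81/5,9) (14,38/3)]

1. After x ≥ 14: [(14,6/13) (16,0) (18,6) (14,38/3)]
2. After x ≤ 20: [(14,6/13) (16,0) (18,6) (14,38/3)]
3. After y ≥ 9: [(14,9) (81/5,9) (14,38/3)]
4. After y ≤ 20: [(14,9) (81/5,9) (14,38/3)]
5. Canonical ring: [(14,9) (81/5,9) (14,38/3)]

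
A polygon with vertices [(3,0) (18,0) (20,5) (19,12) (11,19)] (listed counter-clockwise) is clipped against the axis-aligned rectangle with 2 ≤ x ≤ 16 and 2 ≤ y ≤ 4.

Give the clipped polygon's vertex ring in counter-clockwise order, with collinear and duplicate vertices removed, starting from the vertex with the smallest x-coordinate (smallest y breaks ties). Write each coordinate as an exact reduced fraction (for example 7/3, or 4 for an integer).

1. After x ≥ 2: [(3,0) (18,0) (20,5) (19,12) (11,19)]
2. After x ≤ 16: [(3,0) (16,0) (16,117/8) (11,19)]
3. After y ≥ 2: [(73/19,2) (16,2) (16,117/8) (11,19)]
4. After y ≤ 4: [(89/19,4) (73/19,2) (16,2) (16,4)]
5. Canonical ring: [(73/19,2) (16,2) (16,4) (89/19,4)]

Clipped polygon: [(73/19,2) (16,2) (16,4) (89/19,4)]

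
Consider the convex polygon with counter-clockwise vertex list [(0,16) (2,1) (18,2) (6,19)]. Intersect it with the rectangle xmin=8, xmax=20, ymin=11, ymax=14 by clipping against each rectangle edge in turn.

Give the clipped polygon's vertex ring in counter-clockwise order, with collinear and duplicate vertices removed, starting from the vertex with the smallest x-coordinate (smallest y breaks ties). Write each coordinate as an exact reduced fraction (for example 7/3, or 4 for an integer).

Clipped polygon: [(8,11) (198/17,11) (162/17,14) (8,14)]

1. After x ≥ 8: [(8,11/8) (18,2) (8,97/6)]
2. After x ≤ 20: [(8,11/8) (18,2) (8,97/6)]
3. After y ≥ 11: [(8,11) (198/17,11) (8,97/6)]
4. After y ≤ 14: [(8,14) (8,11) (198/17,11) (162/17,14)]
5. Canonical ring: [(8,11) (198/17,11) (162/17,14) (8,14)]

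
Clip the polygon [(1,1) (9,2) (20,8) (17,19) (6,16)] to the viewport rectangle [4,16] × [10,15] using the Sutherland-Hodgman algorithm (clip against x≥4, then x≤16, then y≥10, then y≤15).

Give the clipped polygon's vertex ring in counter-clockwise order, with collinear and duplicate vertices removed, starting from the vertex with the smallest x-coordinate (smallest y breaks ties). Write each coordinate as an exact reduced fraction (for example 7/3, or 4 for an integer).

1. After x ≥ 4: [(4,10) (4,11/8) (9,2) (20,8) (17,19) (6,16)]
2. After x ≤ 16: [(4,10) (4,11/8) (9,2) (16,64/11) (16,206/11) (6,16)]
3. After y ≥ 10: [(4,10) (4,10) (16,10) (16,206/11) (6,16)]
4. After y ≤ 15: [(17/3,15) (4,10) (4,10) (16,10) (16,15)]
5. Canonical ring: [(4,10) (16,10) (16,15) (17/3,15)]

Clipped polygon: [(4,10) (16,10) (16,15) (17/3,15)]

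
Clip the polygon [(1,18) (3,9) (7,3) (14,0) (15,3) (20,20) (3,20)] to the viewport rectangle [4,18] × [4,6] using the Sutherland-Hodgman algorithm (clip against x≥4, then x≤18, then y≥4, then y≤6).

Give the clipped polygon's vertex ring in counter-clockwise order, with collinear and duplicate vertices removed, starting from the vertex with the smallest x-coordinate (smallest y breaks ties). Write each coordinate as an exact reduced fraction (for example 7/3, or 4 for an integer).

Clipped polygon: [(5,6) (19/3,4) (260/17,4) (270/17,6)]

1. After x ≥ 4: [(4,15/2) (7,3) (14,0) (15,3) (20,20) (4,20)]
2. After x ≤ 18: [(4,15/2) (7,3) (14,0) (15,3) (18,66/5) (18,20) (4,20)]
3. After y ≥ 4: [(4,15/2) (19/3,4) (260/17,4) (18,66/5) (18,20) (4,20)]
4. After y ≤ 6: [(5,6) (19/3,4) (260/17,4) (270/17,6)]
5. Canonical ring: [(5,6) (19/3,4) (260/17,4) (270/17,6)]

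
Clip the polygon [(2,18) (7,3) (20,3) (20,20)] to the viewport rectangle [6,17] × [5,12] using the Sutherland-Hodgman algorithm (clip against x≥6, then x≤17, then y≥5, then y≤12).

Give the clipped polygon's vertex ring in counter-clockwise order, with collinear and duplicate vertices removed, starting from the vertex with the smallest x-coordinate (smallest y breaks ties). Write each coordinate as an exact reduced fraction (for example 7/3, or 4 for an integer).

1. After x ≥ 6: [(6,166/9) (6,6) (7,3) (20,3) (20,20)]
2. After x ≤ 17: [(17,59/3) (6,166/9) (6,6) (7,3) (17,3)]
3. After y ≥ 5: [(17,5) (17,59/3) (6,166/9) (6,6) (19/3,5)]
4. After y ≤ 12: [(17,5) (17,12) (6,12) (6,6) (19/3,5)]
5. Canonical ring: [(6,6) (19/3,5) (17,5) (17,12) (6,12)]

Clipped polygon: [(6,6) (19/3,5) (17,5) (17,12) (6,12)]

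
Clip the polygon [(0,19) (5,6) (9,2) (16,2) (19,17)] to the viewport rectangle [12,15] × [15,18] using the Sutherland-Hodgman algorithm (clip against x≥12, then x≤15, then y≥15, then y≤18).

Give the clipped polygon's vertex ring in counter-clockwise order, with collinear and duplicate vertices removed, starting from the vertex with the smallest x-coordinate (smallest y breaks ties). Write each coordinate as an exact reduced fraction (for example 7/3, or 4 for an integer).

Clipped polygon: [(12,15) (15,15) (15,331/19) (12,337/19)]

1. After x ≥ 12: [(12,337/19) (12,2) (16,2) (19,17)]
2. After x ≤ 15: [(15,331/19) (12,337/19) (12,2) (15,2)]
3. After y ≥ 15: [(15,15) (15,331/19) (12,337/19) (12,15)]
4. After y ≤ 18: [(15,15) (15,331/19) (12,337/19) (12,15)]
5. Canonical ring: [(12,15) (15,15) (15,331/19) (12,337/19)]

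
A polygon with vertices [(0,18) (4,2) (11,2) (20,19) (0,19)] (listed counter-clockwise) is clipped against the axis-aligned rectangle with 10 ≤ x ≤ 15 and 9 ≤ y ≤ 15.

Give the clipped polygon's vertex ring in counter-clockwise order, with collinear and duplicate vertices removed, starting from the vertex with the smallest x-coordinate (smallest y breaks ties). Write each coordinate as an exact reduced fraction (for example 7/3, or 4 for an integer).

Clipped polygon: [(10,9) (250/17,9) (15,86/9) (15,15) (10,15)]

1. After x ≥ 10: [(10,2) (11,2) (20,19) (10,19)]
2. After x ≤ 15: [(10,2) (11,2) (15,86/9) (15,19) (10,19)]
3. After y ≥ 9: [(10,9) (250/17,9) (15,86/9) (15,19) (10,19)]
4. After y ≤ 15: [(10,15) (10,9) (250/17,9) (15,86/9) (15,15)]
5. Canonical ring: [(10,9) (250/17,9) (15,86/9) (15,15) (10,15)]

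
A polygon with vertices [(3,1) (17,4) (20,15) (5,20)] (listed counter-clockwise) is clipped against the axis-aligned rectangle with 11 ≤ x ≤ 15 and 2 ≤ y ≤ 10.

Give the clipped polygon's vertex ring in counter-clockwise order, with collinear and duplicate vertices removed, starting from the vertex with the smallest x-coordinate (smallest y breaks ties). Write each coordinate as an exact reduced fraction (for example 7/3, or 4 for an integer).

1. After x ≥ 11: [(11,19/7) (17,4) (20,15) (11,18)]
2. After x ≤ 15: [(11,19/7) (15,25/7) (15,50/3) (11,18)]
3. After y ≥ 2: [(11,19/7) (15,25/7) (15,50/3) (11,18)]
4. After y ≤ 10: [(11,10) (11,19/7) (15,25/7) (15,10)]
5. Canonical ring: [(11,19/7) (15,25/7) (15,10) (11,10)]

Clipped polygon: [(11,19/7) (15,25/7) (15,10) (11,10)]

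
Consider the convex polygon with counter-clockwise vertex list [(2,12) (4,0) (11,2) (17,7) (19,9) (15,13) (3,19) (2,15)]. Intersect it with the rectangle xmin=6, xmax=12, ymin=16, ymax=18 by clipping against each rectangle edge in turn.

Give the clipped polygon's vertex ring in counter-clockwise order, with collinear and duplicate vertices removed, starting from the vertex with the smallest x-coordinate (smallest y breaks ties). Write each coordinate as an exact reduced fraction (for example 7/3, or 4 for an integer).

1. After x ≥ 6: [(6,4/7) (11,2) (17,7) (19,9) (15,13) (6,35/2)]
2. After x ≤ 12: [(6,4/7) (11,2) (12,17/6) (12,29/2) (6,35/2)]
3. After y ≥ 16: [(6,16) (9,16) (6,35/2)]
4. After y ≤ 18: [(6,16) (9,16) (6,35/2)]
5. Canonical ring: [(6,16) (9,16) (6,35/2)]

Clipped polygon: [(6,16) (9,16) (6,35/2)]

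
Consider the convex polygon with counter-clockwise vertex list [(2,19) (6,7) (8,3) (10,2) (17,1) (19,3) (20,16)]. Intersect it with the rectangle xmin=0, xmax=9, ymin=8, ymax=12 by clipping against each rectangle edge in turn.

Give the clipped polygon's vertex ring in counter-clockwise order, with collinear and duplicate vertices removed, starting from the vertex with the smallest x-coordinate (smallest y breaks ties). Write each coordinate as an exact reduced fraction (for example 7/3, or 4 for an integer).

1. After x ≥ 0: [(2,19) (6,7) (8,3) (10,2) (17,1) (19,3) (20,16)]
2. After x ≤ 9: [(9,107/6) (2,19) (6,7) (8,3) (9,5/2)]
3. After y ≥ 8: [(9,8) (9,107/6) (2,19) (17/3,8)]
4. After y ≤ 12: [(9,8) (9,12) (13/3,12) (17/3,8)]
5. Canonical ring: [(13/3,12) (17/3,8) (9,8) (9,12)]

Clipped polygon: [(13/3,12) (17/3,8) (9,8) (9,12)]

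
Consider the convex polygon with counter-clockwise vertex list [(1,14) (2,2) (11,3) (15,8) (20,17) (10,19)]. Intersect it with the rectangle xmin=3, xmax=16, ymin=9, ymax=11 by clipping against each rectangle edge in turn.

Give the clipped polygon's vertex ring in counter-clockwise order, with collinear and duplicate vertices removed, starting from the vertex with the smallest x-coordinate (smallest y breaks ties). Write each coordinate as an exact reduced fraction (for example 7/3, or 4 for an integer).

1. After x ≥ 3: [(3,136/9) (3,19/9) (11,3) (15,8) (20,17) (10,19)]
2. After x ≤ 16: [(3,136/9) (3,19/9) (11,3) (15,8) (16,49/5) (16,89/5) (10,19)]
3. After y ≥ 9: [(3,136/9) (3,9) (140/9,9) (16,49/5) (16,89/5) (10,19)]
4. After y ≤ 11: [(3,11) (3,9) (140/9,9) (16,49/5) (16,11)]
5. Canonical ring: [(3,9) (140/9,9) (16,49/5) (16,11) (3,11)]

Clipped polygon: [(3,9) (140/9,9) (16,49/5) (16,11) (3,11)]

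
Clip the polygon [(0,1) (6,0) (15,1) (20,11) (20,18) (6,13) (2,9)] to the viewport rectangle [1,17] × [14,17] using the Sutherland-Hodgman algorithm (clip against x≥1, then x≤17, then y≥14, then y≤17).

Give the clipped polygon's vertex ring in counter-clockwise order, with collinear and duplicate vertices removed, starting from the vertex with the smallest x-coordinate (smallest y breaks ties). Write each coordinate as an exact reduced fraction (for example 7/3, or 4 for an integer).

Clipped polygon: [(44/5,14) (17,14) (17,237/14)]

1. After x ≥ 1: [(1,5) (1,5/6) (6,0) (15,1) (20,11) (20,18) (6,13) (2,9)]
2. After x ≤ 17: [(1,5) (1,5/6) (6,0) (15,1) (17,5) (17,237/14) (6,13) (2,9)]
3. After y ≥ 14: [(17,14) (17,237/14) (44/5,14)]
4. After y ≤ 17: [(17,14) (17,237/14) (44/5,14)]
5. Canonical ring: [(44/5,14) (17,14) (17,237/14)]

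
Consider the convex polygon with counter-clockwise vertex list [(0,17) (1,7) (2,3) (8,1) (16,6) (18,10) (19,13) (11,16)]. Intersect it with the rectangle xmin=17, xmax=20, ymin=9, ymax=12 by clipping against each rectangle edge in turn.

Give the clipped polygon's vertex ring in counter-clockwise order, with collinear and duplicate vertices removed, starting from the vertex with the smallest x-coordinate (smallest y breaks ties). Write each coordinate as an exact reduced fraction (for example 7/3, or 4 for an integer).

Clipped polygon: [(17,9) (35/2,9) (18,10) (56/3,12) (17,12)]

1. After x ≥ 17: [(17,8) (18,10) (19,13) (17,55/4)]
2. After x ≤ 20: [(17,8) (18,10) (19,13) (17,55/4)]
3. After y ≥ 9: [(17,9) (35/2,9) (18,10) (19,13) (17,55/4)]
4. After y ≤ 12: [(17,12) (17,9) (35/2,9) (18,10) (56/3,12)]
5. Canonical ring: [(17,9) (35/2,9) (18,10) (56/3,12) (17,12)]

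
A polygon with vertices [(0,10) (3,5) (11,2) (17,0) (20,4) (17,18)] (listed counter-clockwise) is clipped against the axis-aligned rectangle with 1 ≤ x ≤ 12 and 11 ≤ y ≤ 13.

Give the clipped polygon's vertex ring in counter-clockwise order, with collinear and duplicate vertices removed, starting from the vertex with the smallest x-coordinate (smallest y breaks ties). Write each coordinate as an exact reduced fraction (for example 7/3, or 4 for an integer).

Clipped polygon: [(17/8,11) (12,11) (12,13) (51/8,13)]

1. After x ≥ 1: [(1,178/17) (1,25/3) (3,5) (11,2) (17,0) (20,4) (17,18)]
2. After x ≤ 12: [(12,266/17) (1,178/17) (1,25/3) (3,5) (11,2) (12,5/3)]
3. After y ≥ 11: [(12,11) (12,266/17) (17/8,11)]
4. After y ≤ 13: [(12,11) (12,13) (51/8,13) (17/8,11)]
5. Canonical ring: [(17/8,11) (12,11) (12,13) (51/8,13)]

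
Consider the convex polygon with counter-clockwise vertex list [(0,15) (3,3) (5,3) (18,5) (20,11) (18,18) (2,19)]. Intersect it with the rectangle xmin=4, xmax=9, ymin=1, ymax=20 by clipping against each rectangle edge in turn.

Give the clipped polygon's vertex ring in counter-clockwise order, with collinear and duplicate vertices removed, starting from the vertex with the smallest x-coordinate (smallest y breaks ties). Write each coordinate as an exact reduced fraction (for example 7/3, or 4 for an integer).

Clipped polygon: [(4,3) (5,3) (9,47/13) (9,297/16) (4,151/8)]

1. After x ≥ 4: [(4,3) (5,3) (18,5) (20,11) (18,18) (4,151/8)]
2. After x ≤ 9: [(4,3) (5,3) (9,47/13) (9,297/16) (4,151/8)]
3. After y ≥ 1: [(4,3) (5,3) (9,47/13) (9,297/16) (4,151/8)]
4. After y ≤ 20: [(4,3) (5,3) (9,47/13) (9,297/16) (4,151/8)]
5. Canonical ring: [(4,3) (5,3) (9,47/13) (9,297/16) (4,151/8)]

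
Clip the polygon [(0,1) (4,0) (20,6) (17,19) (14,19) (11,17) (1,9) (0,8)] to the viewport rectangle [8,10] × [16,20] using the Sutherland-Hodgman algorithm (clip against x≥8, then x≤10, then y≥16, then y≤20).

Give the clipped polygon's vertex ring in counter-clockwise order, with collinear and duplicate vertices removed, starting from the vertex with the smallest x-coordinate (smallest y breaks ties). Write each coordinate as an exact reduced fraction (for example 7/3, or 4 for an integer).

Clipped polygon: [(39/4,16) (10,16) (10,81/5)]

1. After x ≥ 8: [(8,3/2) (20,6) (17,19) (14,19) (11,17) (8,73/5)]
2. After x ≤ 10: [(8,3/2) (10,9/4) (10,81/5) (8,73/5)]
3. After y ≥ 16: [(10,16) (10,81/5) (39/4,16)]
4. After y ≤ 20: [(10,16) (10,81/5) (39/4,16)]
5. Canonical ring: [(39/4,16) (10,16) (10,81/5)]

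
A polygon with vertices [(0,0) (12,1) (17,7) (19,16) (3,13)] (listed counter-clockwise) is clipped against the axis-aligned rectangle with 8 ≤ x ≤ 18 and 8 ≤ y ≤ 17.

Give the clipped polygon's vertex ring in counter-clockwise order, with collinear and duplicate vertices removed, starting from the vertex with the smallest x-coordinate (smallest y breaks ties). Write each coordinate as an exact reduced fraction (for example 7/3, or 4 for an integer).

Clipped polygon: [(8,8) (155/9,8) (18,23/2) (18,253/16) (8,223/16)]

1. After x ≥ 8: [(8,2/3) (12,1) (17,7) (19,16) (8,223/16)]
2. After x ≤ 18: [(8,2/3) (12,1) (17,7) (18,23/2) (18,253/16) (8,223/16)]
3. After y ≥ 8: [(8,8) (155/9,8) (18,23/2) (18,253/16) (8,223/16)]
4. After y ≤ 17: [(8,8) (155/9,8) (18,23/2) (18,253/16) (8,223/16)]
5. Canonical ring: [(8,8) (155/9,8) (18,23/2) (18,253/16) (8,223/16)]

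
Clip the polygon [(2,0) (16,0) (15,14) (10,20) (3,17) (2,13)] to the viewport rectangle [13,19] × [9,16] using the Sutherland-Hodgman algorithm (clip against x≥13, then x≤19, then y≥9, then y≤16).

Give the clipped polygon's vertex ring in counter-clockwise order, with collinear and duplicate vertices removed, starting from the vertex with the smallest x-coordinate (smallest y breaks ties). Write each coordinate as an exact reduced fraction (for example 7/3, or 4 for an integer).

Clipped polygon: [(13,9) (215/14,9) (15,14) (40/3,16) (13,16)]

1. After x ≥ 13: [(13,0) (16,0) (15,14) (13,82/5)]
2. After x ≤ 19: [(13,0) (16,0) (15,14) (13,82/5)]
3. After y ≥ 9: [(13,9) (215/14,9) (15,14) (13,82/5)]
4. After y ≤ 16: [(13,16) (13,9) (215/14,9) (15,14) (40/3,16)]
5. Canonical ring: [(13,9) (215/14,9) (15,14) (40/3,16) (13,16)]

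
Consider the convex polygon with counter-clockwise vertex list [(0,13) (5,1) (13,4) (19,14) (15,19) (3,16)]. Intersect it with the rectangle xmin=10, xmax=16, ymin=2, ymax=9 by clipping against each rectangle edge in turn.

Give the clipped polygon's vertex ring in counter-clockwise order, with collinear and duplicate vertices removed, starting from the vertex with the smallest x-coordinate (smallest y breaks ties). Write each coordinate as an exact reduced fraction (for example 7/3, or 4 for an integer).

Clipped polygon: [(10,23/8) (13,4) (16,9) (10,9)]

1. After x ≥ 10: [(10,23/8) (13,4) (19,14) (15,19) (10,71/4)]
2. After x ≤ 16: [(10,23/8) (13,4) (16,9) (16,71/4) (15,19) (10,71/4)]
3. After y ≥ 2: [(10,23/8) (13,4) (16,9) (16,71/4) (15,19) (10,71/4)]
4. After y ≤ 9: [(10,9) (10,23/8) (13,4) (16,9) (16,9)]
5. Canonical ring: [(10,23/8) (13,4) (16,9) (10,9)]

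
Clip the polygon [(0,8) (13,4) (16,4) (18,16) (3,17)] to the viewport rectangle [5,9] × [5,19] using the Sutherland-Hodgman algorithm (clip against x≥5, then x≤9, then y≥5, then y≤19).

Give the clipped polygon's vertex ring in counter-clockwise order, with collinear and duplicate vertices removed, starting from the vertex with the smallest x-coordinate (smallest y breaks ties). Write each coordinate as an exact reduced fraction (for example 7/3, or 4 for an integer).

Clipped polygon: [(5,84/13) (9,68/13) (9,83/5) (5,253/15)]

1. After x ≥ 5: [(5,84/13) (13,4) (16,4) (18,16) (5,253/15)]
2. After x ≤ 9: [(5,84/13) (9,68/13) (9,83/5) (5,253/15)]
3. After y ≥ 5: [(5,84/13) (9,68/13) (9,83/5) (5,253/15)]
4. After y ≤ 19: [(5,84/13) (9,68/13) (9,83/5) (5,253/15)]
5. Canonical ring: [(5,84/13) (9,68/13) (9,83/5) (5,253/15)]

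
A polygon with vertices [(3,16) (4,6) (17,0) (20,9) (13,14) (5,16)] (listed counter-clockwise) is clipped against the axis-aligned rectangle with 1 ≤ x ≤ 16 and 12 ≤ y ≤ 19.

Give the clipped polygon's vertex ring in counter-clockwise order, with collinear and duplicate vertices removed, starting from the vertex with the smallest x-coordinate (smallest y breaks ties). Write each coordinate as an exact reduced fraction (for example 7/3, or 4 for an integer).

Clipped polygon: [(3,16) (17/5,12) (79/5,12) (13,14) (5,16)]

1. After x ≥ 1: [(3,16) (4,6) (17,0) (20,9) (13,14) (5,16)]
2. After x ≤ 16: [(3,16) (4,6) (16,6/13) (16,83/7) (13,14) (5,16)]
3. After y ≥ 12: [(3,16) (17/5,12) (79/5,12) (13,14) (5,16)]
4. After y ≤ 19: [(3,16) (17/5,12) (79/5,12) (13,14) (5,16)]
5. Canonical ring: [(3,16) (17/5,12) (79/5,12) (13,14) (5,16)]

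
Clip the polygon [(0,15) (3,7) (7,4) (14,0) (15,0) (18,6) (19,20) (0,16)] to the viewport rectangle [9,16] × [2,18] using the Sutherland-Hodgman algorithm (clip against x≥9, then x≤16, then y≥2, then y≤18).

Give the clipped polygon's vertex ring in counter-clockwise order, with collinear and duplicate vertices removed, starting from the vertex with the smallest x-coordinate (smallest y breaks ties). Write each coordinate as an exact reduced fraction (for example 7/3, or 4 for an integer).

Clipped polygon: [(9,20/7) (21/2,2) (16,2) (16,18) (19/2,18) (9,340/19)]

1. After x ≥ 9: [(9,20/7) (14,0) (15,0) (18,6) (19,20) (9,340/19)]
2. After x ≤ 16: [(9,20/7) (14,0) (15,0) (16,2) (16,368/19) (9,340/19)]
3. After y ≥ 2: [(9,20/7) (21/2,2) (16,2) (16,2) (16,368/19) (9,340/19)]
4. After y ≤ 18: [(9,20/7) (21/2,2) (16,2) (16,2) (16,18) (19/2,18) (9,340/19)]
5. Canonical ring: [(9,20/7) (21/2,2) (16,2) (16,18) (19/2,18) (9,340/19)]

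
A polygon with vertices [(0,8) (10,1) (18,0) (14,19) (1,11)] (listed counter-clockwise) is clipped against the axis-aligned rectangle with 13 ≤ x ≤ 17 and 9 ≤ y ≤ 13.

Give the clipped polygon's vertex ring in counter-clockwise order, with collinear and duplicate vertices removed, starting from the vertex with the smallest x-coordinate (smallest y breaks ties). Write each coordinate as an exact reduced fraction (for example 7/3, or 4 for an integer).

1. After x ≥ 13: [(13,5/8) (18,0) (14,19) (13,239/13)]
2. After x ≤ 17: [(13,5/8) (17,1/8) (17,19/4) (14,19) (13,239/13)]
3. After y ≥ 9: [(13,9) (306/19,9) (14,19) (13,239/13)]
4. After y ≤ 13: [(13,13) (13,9) (306/19,9) (290/19,13)]
5. Canonical ring: [(13,9) (306/19,9) (290/19,13) (13,13)]

Clipped polygon: [(13,9) (306/19,9) (290/19,13) (13,13)]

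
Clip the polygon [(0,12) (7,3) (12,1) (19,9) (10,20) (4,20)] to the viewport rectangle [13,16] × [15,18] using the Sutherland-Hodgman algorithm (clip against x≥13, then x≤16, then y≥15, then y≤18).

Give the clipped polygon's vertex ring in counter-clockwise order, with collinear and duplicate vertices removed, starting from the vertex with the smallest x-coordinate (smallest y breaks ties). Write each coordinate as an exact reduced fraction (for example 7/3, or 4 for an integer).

Clipped polygon: [(13,15) (155/11,15) (13,49/3)]

1. After x ≥ 13: [(13,15/7) (19,9) (13,49/3)]
2. After x ≤ 16: [(13,15/7) (16,39/7) (16,38/3) (13,49/3)]
3. After y ≥ 15: [(13,15) (155/11,15) (13,49/3)]
4. After y ≤ 18: [(13,15) (155/11,15) (13,49/3)]
5. Canonical ring: [(13,15) (155/11,15) (13,49/3)]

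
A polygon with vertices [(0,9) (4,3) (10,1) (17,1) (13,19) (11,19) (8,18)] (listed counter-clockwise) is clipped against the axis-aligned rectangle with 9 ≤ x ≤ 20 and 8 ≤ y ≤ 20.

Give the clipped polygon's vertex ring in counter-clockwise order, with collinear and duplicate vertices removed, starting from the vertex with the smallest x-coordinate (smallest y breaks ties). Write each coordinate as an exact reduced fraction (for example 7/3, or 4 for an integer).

1. After x ≥ 9: [(9,4/3) (10,1) (17,1) (13,19) (11,19) (9,55/3)]
2. After x ≤ 20: [(9,4/3) (10,1) (17,1) (13,19) (11,19) (9,55/3)]
3. After y ≥ 8: [(9,8) (139/9,8) (13,19) (11,19) (9,55/3)]
4. After y ≤ 20: [(9,8) (139/9,8) (13,19) (11,19) (9,55/3)]
5. Canonical ring: [(9,8) (139/9,8) (13,19) (11,19) (9,55/3)]

Clipped polygon: [(9,8) (139/9,8) (13,19) (11,19) (9,55/3)]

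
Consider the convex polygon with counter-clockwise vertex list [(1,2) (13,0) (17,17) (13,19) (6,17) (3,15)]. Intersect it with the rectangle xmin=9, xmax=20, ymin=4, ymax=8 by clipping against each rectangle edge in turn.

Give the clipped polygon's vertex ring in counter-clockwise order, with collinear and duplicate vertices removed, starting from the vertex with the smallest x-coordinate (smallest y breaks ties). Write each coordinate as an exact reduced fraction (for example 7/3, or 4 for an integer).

1. After x ≥ 9: [(9,2/3) (13,0) (17,17) (13,19) (9,125/7)]
2. After x ≤ 20: [(9,2/3) (13,0) (17,17) (13,19) (9,125/7)]
3. After y ≥ 4: [(9,4) (237/17,4) (17,17) (13,19) (9,125/7)]
4. After y ≤ 8: [(9,8) (9,4) (237/17,4) (253/17,8)]
5. Canonical ring: [(9,4) (237/17,4) (253/17,8) (9,8)]

Clipped polygon: [(9,4) (237/17,4) (253/17,8) (9,8)]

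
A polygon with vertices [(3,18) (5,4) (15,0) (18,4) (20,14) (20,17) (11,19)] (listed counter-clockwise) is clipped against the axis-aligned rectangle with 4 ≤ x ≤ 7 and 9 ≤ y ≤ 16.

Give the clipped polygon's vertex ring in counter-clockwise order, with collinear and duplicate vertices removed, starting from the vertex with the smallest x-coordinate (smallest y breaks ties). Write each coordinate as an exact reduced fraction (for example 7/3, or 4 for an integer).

1. After x ≥ 4: [(4,145/8) (4,11) (5,4) (15,0) (18,4) (20,14) (20,17) (11,19)]
2. After x ≤ 7: [(7,37/2) (4,145/8) (4,11) (5,4) (7,16/5)]
3. After y ≥ 9: [(7,9) (7,37/2) (4,145/8) (4,11) (30/7,9)]
4. After y ≤ 16: [(7,9) (7,16) (4,16) (4,11) (30/7,9)]
5. Canonical ring: [(4,11) (30/7,9) (7,9) (7,16) (4,16)]

Clipped polygon: [(4,11) (30/7,9) (7,9) (7,16) (4,16)]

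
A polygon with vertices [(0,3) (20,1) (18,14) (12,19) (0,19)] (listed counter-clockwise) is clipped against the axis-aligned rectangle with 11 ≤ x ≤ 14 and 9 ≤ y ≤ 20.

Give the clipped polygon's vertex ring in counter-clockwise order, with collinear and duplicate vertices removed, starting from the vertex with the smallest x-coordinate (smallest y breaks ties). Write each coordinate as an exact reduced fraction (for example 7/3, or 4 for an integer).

Clipped polygon: [(11,9) (14,9) (14,52/3) (12,19) (11,19)]

1. After x ≥ 11: [(11,19/10) (20,1) (18,14) (12,19) (11,19)]
2. After x ≤ 14: [(11,19/10) (14,8/5) (14,52/3) (12,19) (11,19)]
3. After y ≥ 9: [(11,9) (14,9) (14,52/3) (12,19) (11,19)]
4. After y ≤ 20: [(11,9) (14,9) (14,52/3) (12,19) (11,19)]
5. Canonical ring: [(11,9) (14,9) (14,52/3) (12,19) (11,19)]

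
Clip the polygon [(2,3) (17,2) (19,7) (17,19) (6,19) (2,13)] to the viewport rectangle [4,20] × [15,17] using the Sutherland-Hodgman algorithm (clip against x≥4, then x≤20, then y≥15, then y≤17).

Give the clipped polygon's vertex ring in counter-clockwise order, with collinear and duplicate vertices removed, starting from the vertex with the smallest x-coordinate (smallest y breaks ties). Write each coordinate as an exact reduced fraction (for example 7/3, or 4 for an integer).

Clipped polygon: [(4,15) (53/3,15) (52/3,17) (14/3,17) (4,16)]

1. After x ≥ 4: [(4,43/15) (17,2) (19,7) (17,19) (6,19) (4,16)]
2. After x ≤ 20: [(4,43/15) (17,2) (19,7) (17,19) (6,19) (4,16)]
3. After y ≥ 15: [(4,15) (53/3,15) (17,19) (6,19) (4,16)]
4. After y ≤ 17: [(4,15) (53/3,15) (52/3,17) (14/3,17) (4,16)]
5. Canonical ring: [(4,15) (53/3,15) (52/3,17) (14/3,17) (4,16)]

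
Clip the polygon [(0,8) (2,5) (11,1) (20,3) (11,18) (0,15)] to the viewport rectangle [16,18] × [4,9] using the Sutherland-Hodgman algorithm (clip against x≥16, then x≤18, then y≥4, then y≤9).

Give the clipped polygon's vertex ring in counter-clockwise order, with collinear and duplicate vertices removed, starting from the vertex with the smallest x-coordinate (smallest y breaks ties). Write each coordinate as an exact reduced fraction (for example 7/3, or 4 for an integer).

1. After x ≥ 16: [(16,19/9) (20,3) (16,29/3)]
2. After x ≤ 18: [(16,19/9) (18,23/9) (18,19/3) (16,29/3)]
3. After y ≥ 4: [(16,4) (18,4) (18,19/3) (16,29/3)]
4. After y ≤ 9: [(16,9) (16,4) (18,4) (18,19/3) (82/5,9)]
5. Canonical ring: [(16,4) (18,4) (18,19/3) (82/5,9) (16,9)]

Clipped polygon: [(16,4) (18,4) (18,19/3) (82/5,9) (16,9)]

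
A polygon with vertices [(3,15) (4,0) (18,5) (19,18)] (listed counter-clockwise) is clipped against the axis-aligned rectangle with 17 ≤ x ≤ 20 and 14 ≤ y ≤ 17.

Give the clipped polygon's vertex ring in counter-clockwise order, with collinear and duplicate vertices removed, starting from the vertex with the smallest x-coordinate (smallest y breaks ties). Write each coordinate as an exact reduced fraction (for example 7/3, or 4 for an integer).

Clipped polygon: [(17,14) (243/13,14) (246/13,17) (17,17)]

1. After x ≥ 17: [(17,141/8) (17,65/14) (18,5) (19,18)]
2. After x ≤ 20: [(17,141/8) (17,65/14) (18,5) (19,18)]
3. After y ≥ 14: [(17,141/8) (17,14) (243/13,14) (19,18)]
4. After y ≤ 17: [(17,17) (17,14) (243/13,14) (246/13,17)]
5. Canonical ring: [(17,14) (243/13,14) (246/13,17) (17,17)]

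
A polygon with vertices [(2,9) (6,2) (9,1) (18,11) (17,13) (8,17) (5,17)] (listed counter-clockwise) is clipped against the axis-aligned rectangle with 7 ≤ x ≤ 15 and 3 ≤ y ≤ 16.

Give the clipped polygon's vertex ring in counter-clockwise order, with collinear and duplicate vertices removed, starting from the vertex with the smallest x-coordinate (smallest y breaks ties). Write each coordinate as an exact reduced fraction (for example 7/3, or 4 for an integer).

1. After x ≥ 7: [(7,5/3) (9,1) (18,11) (17,13) (8,17) (7,17)]
2. After x ≤ 15: [(7,5/3) (9,1) (15,23/3) (15,125/9) (8,17) (7,17)]
3. After y ≥ 3: [(7,3) (54/5,3) (15,23/3) (15,125/9) (8,17) (7,17)]
4. After y ≤ 16: [(7,16) (7,3) (54/5,3) (15,23/3) (15,125/9) (41/4,16)]
5. Canonical ring: [(7,3) (54/5,3) (15,23/3) (15,125/9) (41/4,16) (7,16)]

Clipped polygon: [(7,3) (54/5,3) (15,23/3) (15,125/9) (41/4,16) (7,16)]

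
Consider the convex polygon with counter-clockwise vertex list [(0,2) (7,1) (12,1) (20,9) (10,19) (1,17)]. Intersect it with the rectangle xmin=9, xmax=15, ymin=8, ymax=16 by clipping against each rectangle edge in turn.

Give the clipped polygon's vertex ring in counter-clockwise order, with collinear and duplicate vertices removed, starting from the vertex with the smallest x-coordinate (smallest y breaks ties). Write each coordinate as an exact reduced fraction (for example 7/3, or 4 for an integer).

1. After x ≥ 9: [(9,1) (12,1) (20,9) (10,19) (9,169/9)]
2. After x ≤ 15: [(9,1) (12,1) (15,4) (15,14) (10,19) (9,169/9)]
3. After y ≥ 8: [(9,8) (15,8) (15,14) (10,19) (9,169/9)]
4. After y ≤ 16: [(9,16) (9,8) (15,8) (15,14) (13,16)]
5. Canonical ring: [(9,8) (15,8) (15,14) (13,16) (9,16)]

Clipped polygon: [(9,8) (15,8) (15,14) (13,16) (9,16)]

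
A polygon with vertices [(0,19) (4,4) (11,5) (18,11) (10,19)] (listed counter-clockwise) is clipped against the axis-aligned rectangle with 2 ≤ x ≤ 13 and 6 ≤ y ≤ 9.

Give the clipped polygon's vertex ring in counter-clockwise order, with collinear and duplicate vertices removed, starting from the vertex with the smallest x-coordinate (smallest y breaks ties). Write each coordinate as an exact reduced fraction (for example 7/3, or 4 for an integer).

Clipped polygon: [(8/3,9) (52/15,6) (73/6,6) (13,47/7) (13,9)]

1. After x ≥ 2: [(2,19) (2,23/2) (4,4) (11,5) (18,11) (10,19)]
2. After x ≤ 13: [(2,19) (2,23/2) (4,4) (11,5) (13,47/7) (13,16) (10,19)]
3. After y ≥ 6: [(2,19) (2,23/2) (52/15,6) (73/6,6) (13,47/7) (13,16) (10,19)]
4. After y ≤ 9: [(8/3,9) (52/15,6) (73/6,6) (13,47/7) (13,9)]
5. Canonical ring: [(8/3,9) (52/15,6) (73/6,6) (13,47/7) (13,9)]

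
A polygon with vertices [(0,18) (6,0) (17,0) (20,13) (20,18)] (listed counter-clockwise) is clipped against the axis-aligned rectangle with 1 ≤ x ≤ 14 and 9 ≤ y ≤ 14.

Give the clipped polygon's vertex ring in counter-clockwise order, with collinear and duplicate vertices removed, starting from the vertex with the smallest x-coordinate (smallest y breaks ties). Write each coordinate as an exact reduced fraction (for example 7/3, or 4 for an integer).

Clipped polygon: [(4/3,14) (3,9) (14,9) (14,14)]

1. After x ≥ 1: [(1,18) (1,15) (6,0) (17,0) (20,13) (20,18)]
2. After x ≤ 14: [(14,18) (1,18) (1,15) (6,0) (14,0)]
3. After y ≥ 9: [(14,9) (14,18) (1,18) (1,15) (3,9)]
4. After y ≤ 14: [(14,9) (14,14) (4/3,14) (3,9)]
5. Canonical ring: [(4/3,14) (3,9) (14,9) (14,14)]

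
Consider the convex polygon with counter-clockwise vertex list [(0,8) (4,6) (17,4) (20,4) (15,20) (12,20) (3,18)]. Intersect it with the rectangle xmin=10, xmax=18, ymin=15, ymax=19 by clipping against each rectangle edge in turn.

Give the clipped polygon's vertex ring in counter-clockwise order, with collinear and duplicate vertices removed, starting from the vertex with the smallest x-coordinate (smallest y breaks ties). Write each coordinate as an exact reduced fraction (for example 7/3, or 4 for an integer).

1. After x ≥ 10: [(10,66/13) (17,4) (20,4) (15,20) (12,20) (10,176/9)]
2. After x ≤ 18: [(10,66/13) (17,4) (18,4) (18,52/5) (15,20) (12,20) (10,176/9)]
3. After y ≥ 15: [(10,15) (265/16,15) (15,20) (12,20) (10,176/9)]
4. After y ≤ 19: [(10,19) (10,15) (265/16,15) (245/16,19)]
5. Canonical ring: [(10,15) (265/16,15) (245/16,19) (10,19)]

Clipped polygon: [(10,15) (265/16,15) (245/16,19) (10,19)]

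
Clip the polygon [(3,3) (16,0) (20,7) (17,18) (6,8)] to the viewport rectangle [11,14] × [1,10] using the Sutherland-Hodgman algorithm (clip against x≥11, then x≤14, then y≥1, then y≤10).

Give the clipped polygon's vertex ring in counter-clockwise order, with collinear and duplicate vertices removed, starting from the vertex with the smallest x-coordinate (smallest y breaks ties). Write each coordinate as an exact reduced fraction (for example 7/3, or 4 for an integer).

Clipped polygon: [(11,15/13) (35/3,1) (14,1) (14,10) (11,10)]

1. After x ≥ 11: [(11,15/13) (16,0) (20,7) (17,18) (11,138/11)]
2. After x ≤ 14: [(11,15/13) (14,6/13) (14,168/11) (11,138/11)]
3. After y ≥ 1: [(11,15/13) (35/3,1) (14,1) (14,168/11) (11,138/11)]
4. After y ≤ 10: [(11,10) (11,15/13) (35/3,1) (14,1) (14,10)]
5. Canonical ring: [(11,15/13) (35/3,1) (14,1) (14,10) (11,10)]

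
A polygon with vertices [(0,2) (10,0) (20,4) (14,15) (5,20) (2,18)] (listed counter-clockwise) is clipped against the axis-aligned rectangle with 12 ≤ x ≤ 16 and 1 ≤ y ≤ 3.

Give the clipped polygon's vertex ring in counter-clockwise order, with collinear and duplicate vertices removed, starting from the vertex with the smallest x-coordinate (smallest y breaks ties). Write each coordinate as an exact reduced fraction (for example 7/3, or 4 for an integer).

1. After x ≥ 12: [(12,4/5) (20,4) (14,15) (12,145/9)]
2. After x ≤ 16: [(12,4/5) (16,12/5) (16,34/3) (14,15) (12,145/9)]
3. After y ≥ 1: [(12,1) (25/2,1) (16,12/5) (16,34/3) (14,15) (12,145/9)]
4. After y ≤ 3: [(12,3) (12,1) (25/2,1) (16,12/5) (16,3)]
5. Canonical ring: [(12,1) (25/2,1) (16,12/5) (16,3) (12,3)]

Clipped polygon: [(12,1) (25/2,1) (16,12/5) (16,3) (12,3)]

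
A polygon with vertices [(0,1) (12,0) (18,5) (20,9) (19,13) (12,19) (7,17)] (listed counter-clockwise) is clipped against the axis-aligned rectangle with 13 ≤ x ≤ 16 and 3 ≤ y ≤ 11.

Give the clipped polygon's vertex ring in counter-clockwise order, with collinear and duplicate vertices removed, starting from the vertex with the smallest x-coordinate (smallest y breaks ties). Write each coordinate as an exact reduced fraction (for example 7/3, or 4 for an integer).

1. After x ≥ 13: [(13,5/6) (18,5) (20,9) (19,13) (13,127/7)]
2. After x ≤ 16: [(13,5/6) (16,10/3) (16,109/7) (13,127/7)]
3. After y ≥ 3: [(13,3) (78/5,3) (16,10/3) (16,109/7) (13,127/7)]
4. After y ≤ 11: [(13,11) (13,3) (78/5,3) (16,10/3) (16,11)]
5. Canonical ring: [(13,3) (78/5,3) (16,10/3) (16,11) (13,11)]

Clipped polygon: [(13,3) (78/5,3) (16,10/3) (16,11) (13,11)]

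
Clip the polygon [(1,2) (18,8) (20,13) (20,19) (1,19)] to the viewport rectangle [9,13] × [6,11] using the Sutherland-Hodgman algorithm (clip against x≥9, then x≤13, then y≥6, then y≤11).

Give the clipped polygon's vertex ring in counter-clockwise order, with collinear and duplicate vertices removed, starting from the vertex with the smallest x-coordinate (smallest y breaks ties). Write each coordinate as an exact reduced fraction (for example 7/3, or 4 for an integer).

Clipped polygon: [(9,6) (37/3,6) (13,106/17) (13,11) (9,11)]

1. After x ≥ 9: [(9,82/17) (18,8) (20,13) (20,19) (9,19)]
2. After x ≤ 13: [(9,82/17) (13,106/17) (13,19) (9,19)]
3. After y ≥ 6: [(9,6) (37/3,6) (13,106/17) (13,19) (9,19)]
4. After y ≤ 11: [(9,11) (9,6) (37/3,6) (13,106/17) (13,11)]
5. Canonical ring: [(9,6) (37/3,6) (13,106/17) (13,11) (9,11)]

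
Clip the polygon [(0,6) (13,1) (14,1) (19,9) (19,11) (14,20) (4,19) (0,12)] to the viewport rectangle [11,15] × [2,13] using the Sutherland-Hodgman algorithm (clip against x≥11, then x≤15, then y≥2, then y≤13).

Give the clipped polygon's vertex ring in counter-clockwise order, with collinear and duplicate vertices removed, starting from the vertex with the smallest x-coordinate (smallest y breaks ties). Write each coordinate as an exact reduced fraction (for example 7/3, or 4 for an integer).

1. After x ≥ 11: [(11,23/13) (13,1) (14,1) (19,9) (19,11) (14,20) (11,197/10)]
2. After x ≤ 15: [(11,23/13) (13,1) (14,1) (15,13/5) (15,91/5) (14,20) (11,197/10)]
3. After y ≥ 2: [(11,2) (117/8,2) (15,13/5) (15,91/5) (14,20) (11,197/10)]
4. After y ≤ 13: [(11,13) (11,2) (117/8,2) (15,13/5) (15,13)]
5. Canonical ring: [(11,2) (117/8,2) (15,13/5) (15,13) (11,13)]

Clipped polygon: [(11,2) (117/8,2) (15,13/5) (15,13) (11,13)]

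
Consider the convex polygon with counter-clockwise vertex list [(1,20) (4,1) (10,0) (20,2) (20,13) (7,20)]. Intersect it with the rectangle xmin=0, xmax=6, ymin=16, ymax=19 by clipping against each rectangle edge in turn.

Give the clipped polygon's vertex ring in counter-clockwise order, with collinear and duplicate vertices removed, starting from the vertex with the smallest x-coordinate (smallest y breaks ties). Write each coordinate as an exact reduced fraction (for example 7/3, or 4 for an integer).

1. After x ≥ 0: [(1,20) (4,1) (10,0) (20,2) (20,13) (7,20)]
2. After x ≤ 6: [(6,20) (1,20) (4,1) (6,2/3)]
3. After y ≥ 16: [(6,16) (6,20) (1,20) (31/19,16)]
4. After y ≤ 19: [(6,16) (6,19) (22/19,19) (31/19,16)]
5. Canonical ring: [(22/19,19) (31/19,16) (6,16) (6,19)]

Clipped polygon: [(22/19,19) (31/19,16) (6,16) (6,19)]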